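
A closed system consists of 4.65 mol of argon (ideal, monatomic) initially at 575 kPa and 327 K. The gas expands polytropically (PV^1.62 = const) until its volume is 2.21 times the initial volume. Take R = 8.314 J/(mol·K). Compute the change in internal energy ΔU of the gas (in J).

-7360 J

V₁ = nRT₁/P₁ = 4.65×8.314×327/575 = 22.0 L.
Polytropic n=1.62: T₂ = T₁(V₁/V₂)^(n−1) = 327×(0.452)^0.62 = 200 K; P₂ = P₁(V₁/V₂)^n = 159 kPa.
For an ideal gas ΔU = nCvΔT with Cv = (3/2)R = 12.5 J/(mol·K).
ΔU = 4.65×12.5×(200−327) = -7360 J.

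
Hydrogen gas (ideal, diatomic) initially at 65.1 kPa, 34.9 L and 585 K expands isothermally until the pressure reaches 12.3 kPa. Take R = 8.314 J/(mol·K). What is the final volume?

185 L

Isothermal: T stays 585 K; PV = const ⇒ V₂ = 185 L, P₂ = 12.3 kPa.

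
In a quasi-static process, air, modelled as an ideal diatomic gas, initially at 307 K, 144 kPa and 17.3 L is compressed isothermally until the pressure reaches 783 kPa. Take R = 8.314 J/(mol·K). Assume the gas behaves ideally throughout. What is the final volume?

Isothermal: T stays 307 K; PV = const ⇒ V₂ = 3.18 L, P₂ = 783 kPa.

3.18 L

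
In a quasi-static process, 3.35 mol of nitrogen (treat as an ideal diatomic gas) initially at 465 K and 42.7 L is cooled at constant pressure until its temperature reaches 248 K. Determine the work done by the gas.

-6040 J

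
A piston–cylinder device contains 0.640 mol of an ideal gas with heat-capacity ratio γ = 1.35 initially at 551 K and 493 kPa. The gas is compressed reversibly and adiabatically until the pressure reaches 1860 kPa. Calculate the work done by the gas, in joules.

V₁ = nRT₁/P₁ = 0.640×8.314×551/493 = 5.95 L.
Adiabatic: T₂/T₁ = (P₂/P₁)^((γ−1)/γ) ⇒ T₂ = 551×(3.77)^0.259 = 777 K; V₂ = 2.22 L.
ΔU = nCvΔT = 0.640×23.8×(777−551) = 3440 J.
Q = 0 for an adiabatic process, so W = −ΔU = -3440 J.

-3440 J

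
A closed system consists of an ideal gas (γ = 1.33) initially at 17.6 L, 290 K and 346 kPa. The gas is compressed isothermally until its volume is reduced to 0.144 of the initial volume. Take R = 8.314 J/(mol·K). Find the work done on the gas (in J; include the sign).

n = P₁V₁/(RT₁) = 346×17.6/(8.314×290) = 2.53 mol.
Isothermal: T stays 290 K; PV = const ⇒ V₂ = 2.53 L, P₂ = 2400 kPa.
W = nRT ln(V₂/V₁) = 2.53×8.314×290×ln(0.144) = -11800 J.
Work done on the gas = −W_by = 11800 J.

11800 J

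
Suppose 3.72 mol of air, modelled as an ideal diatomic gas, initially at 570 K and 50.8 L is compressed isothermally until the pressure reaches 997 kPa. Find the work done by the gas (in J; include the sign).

-18600 J

P₁ = nRT₁/V₁ = 3.72×8.314×570/50.8 = 347 kPa.
Isothermal: T stays 570 K; PV = const ⇒ V₂ = 17.7 L, P₂ = 997 kPa.
W = nRT ln(V₂/V₁) = 3.72×8.314×570×ln(0.348) = -18600 J.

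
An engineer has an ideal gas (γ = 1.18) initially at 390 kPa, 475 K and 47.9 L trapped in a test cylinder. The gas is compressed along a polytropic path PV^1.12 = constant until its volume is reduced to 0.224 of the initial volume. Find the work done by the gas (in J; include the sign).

-30600 J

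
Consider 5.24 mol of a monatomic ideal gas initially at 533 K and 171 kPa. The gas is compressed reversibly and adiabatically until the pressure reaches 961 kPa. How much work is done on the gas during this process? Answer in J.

V₁ = nRT₁/P₁ = 5.24×8.314×533/171 = 136 L.
Adiabatic: T₂/T₁ = (P₂/P₁)^((γ−1)/γ) ⇒ T₂ = 533×(5.62)^0.400 = 1060 K; V₂ = 48.2 L.
ΔU = nCvΔT = 5.24×12.5×(1060−533) = 34600 J.
Q = 0 for an adiabatic process, so W = −ΔU = -34600 J.
Work done on the gas = −W_by = 34600 J.

34600 J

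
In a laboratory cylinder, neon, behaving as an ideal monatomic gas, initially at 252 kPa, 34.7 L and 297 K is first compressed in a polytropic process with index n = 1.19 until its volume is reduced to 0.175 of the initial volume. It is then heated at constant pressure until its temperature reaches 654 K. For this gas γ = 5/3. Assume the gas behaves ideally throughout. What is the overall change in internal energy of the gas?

15800 J

n = P₁V₁/(RT₁) = 252×34.7/(8.314×297) = 3.54 mol.
Step 1 — Polytropic n=1.19: T₂ = T₁(V₁/V₂)^(n−1) = 297×(5.71)^0.19 = 414 K; P₂ = P₁(V₁/V₂)^n = 2010 kPa.
W = (P₁V₁−P₂V₂)/(n−1) = (252×34.7−2010×6.07)/0.19 = -18100 J.
ΔU = nCvΔT = 3.54×12.5×(414−297) = 5150 J.
Q = ΔU + W = -12900 J.
State after step 1: P = 2010 kPa, V = 6.07 L, T = 414 K.
Step 2 — Isobaric: P stays 2010 kPa; V/T = const ⇒ T₂ = 654 K, V₂ = 9.60 L.
W = PΔV = 2010×(9.60−6.07) kPa·L = 7080 J.
ΔU = nCvΔT = 3.54×12.5×(654−414) = 10600 J.
Q = ΔU + W = nCpΔT = 17700 J.
Net over both steps: W = -11000 J, Q = 4780 J, ΔU = 15800 J.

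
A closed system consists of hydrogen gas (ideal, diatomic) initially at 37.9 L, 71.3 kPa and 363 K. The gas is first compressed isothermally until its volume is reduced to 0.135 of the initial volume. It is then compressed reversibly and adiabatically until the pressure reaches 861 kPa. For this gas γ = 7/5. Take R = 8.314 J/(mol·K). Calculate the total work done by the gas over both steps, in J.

-6420 J

n = P₁V₁/(RT₁) = 71.3×37.9/(8.314×363) = 0.895 mol.
Step 1 — Isothermal: T stays 363 K; PV = const ⇒ V₂ = 5.12 L, P₂ = 528 kPa.
ΔU = 0 (ideal gas, T constant).
W = nRT ln(V₂/V₁) = 0.895×8.314×363×ln(0.135) = -5410 J.
Q = ΔU + W = -5410 J.
State after step 1: P = 528 kPa, V = 5.12 L, T = 363 K.
Step 2 — Adiabatic: T₂/T₁ = (P₂/P₁)^((γ−1)/γ) ⇒ T₂ = 363×(1.63)^0.286 = 417 K; V₂ = 3.61 L.
ΔU = nCvΔT = 0.895×20.8×(417−363) = 1010 J.
Q = 0 for an adiabatic process, so W = −ΔU = -1010 J.
Net over both steps: W = -6420 J, Q = -5410 J, ΔU = 1010 J.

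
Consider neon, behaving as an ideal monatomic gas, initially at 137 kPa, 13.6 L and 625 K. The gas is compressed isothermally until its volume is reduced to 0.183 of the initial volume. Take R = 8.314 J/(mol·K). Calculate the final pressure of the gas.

749 kPa

Isothermal: T stays 625 K; PV = const ⇒ V₂ = 2.49 L, P₂ = 749 kPa.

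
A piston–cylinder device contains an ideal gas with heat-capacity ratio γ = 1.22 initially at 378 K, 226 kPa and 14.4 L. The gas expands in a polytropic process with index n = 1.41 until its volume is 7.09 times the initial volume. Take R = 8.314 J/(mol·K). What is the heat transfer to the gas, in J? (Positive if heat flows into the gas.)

-3780 J

n = P₁V₁/(RT₁) = 226×14.4/(8.314×378) = 1.04 mol.
Polytropic n=1.41: T₂ = T₁(V₁/V₂)^(n−1) = 378×(0.141)^0.41 = 169 K; P₂ = P₁(V₁/V₂)^n = 14.3 kPa.
W = (P₁V₁−P₂V₂)/(n−1) = (226×14.4−14.3×102)/0.41 = 4380 J.
ΔU = nCvΔT = 1.04×37.8×(169−378) = -8170 J.
Q = ΔU + W = -3780 J.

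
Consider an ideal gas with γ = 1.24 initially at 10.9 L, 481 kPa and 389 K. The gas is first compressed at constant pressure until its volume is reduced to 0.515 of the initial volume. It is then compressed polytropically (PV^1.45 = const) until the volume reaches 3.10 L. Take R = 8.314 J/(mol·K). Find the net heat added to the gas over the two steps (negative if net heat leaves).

-11500 J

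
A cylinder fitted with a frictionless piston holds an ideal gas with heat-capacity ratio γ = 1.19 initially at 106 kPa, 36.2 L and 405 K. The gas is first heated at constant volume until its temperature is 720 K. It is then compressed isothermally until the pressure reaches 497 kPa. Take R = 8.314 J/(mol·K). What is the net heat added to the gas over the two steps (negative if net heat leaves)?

9090 J

n = P₁V₁/(RT₁) = 106×36.2/(8.314×405) = 1.14 mol.
Step 1 — Isochoric: V stays 36.2 L; P/T = const ⇒ T₂ = 720 K, P₂ = 188 kPa.
W = 0 (no volume change).
ΔU = nCvΔT = 1.14×43.8×(720−405) = 15700 J.
Q = ΔU = 15700 J.
State after step 1: P = 188 kPa, V = 36.2 L, T = 720 K.
Step 2 — Isothermal: T stays 720 K; PV = const ⇒ V₂ = 13.7 L, P₂ = 497 kPa.
ΔU = 0 (ideal gas, T constant).
W = nRT ln(V₂/V₁) = 1.14×8.314×720×ln(0.379) = -6620 J.
Q = ΔU + W = -6620 J.
Net over both steps: W = -6620 J, Q = 9090 J, ΔU = 15700 J.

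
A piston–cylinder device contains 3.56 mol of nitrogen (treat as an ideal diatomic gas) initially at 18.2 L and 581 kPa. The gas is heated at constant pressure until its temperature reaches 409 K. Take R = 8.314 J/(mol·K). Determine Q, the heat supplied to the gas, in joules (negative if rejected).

5360 J

T₁ = P₁V₁/(nR) = 581×18.2/(3.56×8.314) = 357 K.
Isobaric: P stays 581 kPa; V/T = const ⇒ T₂ = 409 K, V₂ = 20.8 L.
W = PΔV = 581×(20.8−18.2) kPa·L = 1530 J.
ΔU = nCvΔT = 3.56×20.8×(409−357) = 3830 J.
Q = ΔU + W = nCpΔT = 5360 J.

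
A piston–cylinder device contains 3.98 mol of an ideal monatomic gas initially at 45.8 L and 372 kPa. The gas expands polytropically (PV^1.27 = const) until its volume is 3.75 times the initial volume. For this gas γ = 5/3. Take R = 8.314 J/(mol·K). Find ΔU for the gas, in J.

-7670 J

T₁ = P₁V₁/(nR) = 372×45.8/(3.98×8.314) = 515 K.
Polytropic n=1.27: T₂ = T₁(V₁/V₂)^(n−1) = 515×(0.267)^0.27 = 360 K; P₂ = P₁(V₁/V₂)^n = 69.4 kPa.
For an ideal gas ΔU = nCvΔT with Cv = (3/2)R = 12.5 J/(mol·K).
ΔU = 3.98×12.5×(360−515) = -7670 J.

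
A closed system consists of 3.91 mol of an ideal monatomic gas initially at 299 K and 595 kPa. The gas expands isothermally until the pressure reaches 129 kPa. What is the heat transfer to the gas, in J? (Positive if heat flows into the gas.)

14900 J

V₁ = nRT₁/P₁ = 3.91×8.314×299/595 = 16.3 L.
Isothermal: T stays 299 K; PV = const ⇒ V₂ = 75.3 L, P₂ = 129 kPa.
ΔU = 0 (ideal gas, T constant).
W = nRT ln(V₂/V₁) = 3.91×8.314×299×ln(4.61) = 14900 J.
Q = ΔU + W = 14900 J.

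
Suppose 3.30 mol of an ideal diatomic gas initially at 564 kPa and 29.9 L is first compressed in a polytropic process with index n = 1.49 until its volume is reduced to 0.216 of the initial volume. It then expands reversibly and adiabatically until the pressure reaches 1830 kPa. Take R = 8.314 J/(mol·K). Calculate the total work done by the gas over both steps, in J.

-14300 J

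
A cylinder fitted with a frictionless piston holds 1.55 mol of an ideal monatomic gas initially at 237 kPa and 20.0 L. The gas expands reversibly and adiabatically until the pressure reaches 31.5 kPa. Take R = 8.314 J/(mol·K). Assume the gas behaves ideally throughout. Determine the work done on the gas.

-3940 J

T₁ = P₁V₁/(nR) = 237×20.0/(1.55×8.314) = 368 K.
Adiabatic: T₂/T₁ = (P₂/P₁)^((γ−1)/γ) ⇒ T₂ = 368×(0.133)^0.400 = 164 K; V₂ = 67.1 L.
ΔU = nCvΔT = 1.55×12.5×(164−368) = -3940 J.
Q = 0 for an adiabatic process, so W = −ΔU = 3940 J.
Work done on the gas = −W_by = -3940 J.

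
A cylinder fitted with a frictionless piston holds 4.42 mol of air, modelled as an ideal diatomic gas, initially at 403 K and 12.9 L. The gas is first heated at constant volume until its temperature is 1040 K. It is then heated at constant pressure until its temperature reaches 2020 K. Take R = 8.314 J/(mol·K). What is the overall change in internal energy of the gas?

P₁ = nRT₁/V₁ = 4.42×8.314×403/12.9 = 1150 kPa.
Step 1 — Isochoric: V stays 12.9 L; P/T = const ⇒ T₂ = 1040 K, P₂ = 2960 kPa.
W = 0 (no volume change).
ΔU = nCvΔT = 4.42×20.8×(1040−403) = 58500 J.
Q = ΔU = 58500 J.
State after step 1: P = 2960 kPa, V = 12.9 L, T = 1040 K.
Step 2 — Isobaric: P stays 2960 kPa; V/T = const ⇒ T₂ = 2020 K, V₂ = 25.1 L.
W = PΔV = 2960×(25.1−12.9) kPa·L = 36000 J.
ΔU = nCvΔT = 4.42×20.8×(2020−1040) = 90000 J.
Q = ΔU + W = nCpΔT = 126000 J.
Net over both steps: W = 36000 J, Q = 185000 J, ΔU = 149000 J.

149000 J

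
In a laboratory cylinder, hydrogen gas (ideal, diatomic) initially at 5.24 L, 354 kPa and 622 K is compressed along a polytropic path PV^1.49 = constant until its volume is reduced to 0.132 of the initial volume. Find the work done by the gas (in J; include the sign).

n = P₁V₁/(RT₁) = 354×5.24/(8.314×622) = 0.359 mol.
Polytropic n=1.49: T₂ = T₁(V₁/V₂)^(n−1) = 622×(7.58)^0.49 = 1680 K; P₂ = P₁(V₁/V₂)^n = 7230 kPa.
W = (P₁V₁−P₂V₂)/(n−1) = (354×5.24−7230×0.692)/0.49 = -6430 J.

-6430 J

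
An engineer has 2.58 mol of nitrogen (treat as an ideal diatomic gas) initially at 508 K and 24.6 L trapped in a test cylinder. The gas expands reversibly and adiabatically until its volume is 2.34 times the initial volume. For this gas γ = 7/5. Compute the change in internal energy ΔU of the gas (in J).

P₁ = nRT₁/V₁ = 2.58×8.314×508/24.6 = 443 kPa.
Adiabatic: TV^(γ−1) = const ⇒ T₂ = 508×(0.427)^0.400 = 362 K; PV^γ = const ⇒ P₂ = 135 kPa.
For an ideal gas ΔU = nCvΔT with Cv = (5/2)R = 20.8 J/(mol·K).
ΔU = 2.58×20.8×(362−508) = -7850 J.

-7850 J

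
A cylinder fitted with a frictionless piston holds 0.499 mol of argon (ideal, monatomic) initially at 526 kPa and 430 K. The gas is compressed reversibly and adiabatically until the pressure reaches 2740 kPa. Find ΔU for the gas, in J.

V₁ = nRT₁/P₁ = 0.499×8.314×430/526 = 3.39 L.
Adiabatic: T₂/T₁ = (P₂/P₁)^((γ−1)/γ) ⇒ T₂ = 430×(5.21)^0.400 = 832 K; V₂ = 1.26 L.
For an ideal gas ΔU = nCvΔT with Cv = (3/2)R = 12.5 J/(mol·K).
ΔU = 0.499×12.5×(832−430) = 2500 J.

2500 J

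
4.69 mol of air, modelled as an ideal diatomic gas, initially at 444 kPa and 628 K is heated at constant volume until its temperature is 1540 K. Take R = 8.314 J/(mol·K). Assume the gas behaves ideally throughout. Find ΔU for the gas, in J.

V₁ = nRT₁/P₁ = 4.69×8.314×628/444 = 55.2 L.
Isochoric: V stays 55.2 L; P/T = const ⇒ T₂ = 1540 K, P₂ = 1090 kPa.
For an ideal gas ΔU = nCvΔT with Cv = (5/2)R = 20.8 J/(mol·K).
ΔU = 4.69×20.8×(1540−628) = 88900 J.

88900 J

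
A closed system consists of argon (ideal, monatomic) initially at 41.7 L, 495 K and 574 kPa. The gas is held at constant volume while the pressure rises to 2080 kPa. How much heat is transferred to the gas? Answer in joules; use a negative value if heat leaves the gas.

94200 J

n = P₁V₁/(RT₁) = 574×41.7/(8.314×495) = 5.82 mol.
Isochoric: V stays 41.7 L; P/T = const ⇒ T₂ = 1790 K, P₂ = 2080 kPa.
W = 0 (no volume change).
ΔU = nCvΔT = 5.82×12.5×(1790−495) = 94200 J.
Q = ΔU = 94200 J.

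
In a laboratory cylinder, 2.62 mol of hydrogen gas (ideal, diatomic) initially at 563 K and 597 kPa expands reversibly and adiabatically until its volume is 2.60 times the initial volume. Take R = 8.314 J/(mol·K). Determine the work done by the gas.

V₁ = nRT₁/P₁ = 2.62×8.314×563/597 = 20.5 L.
Adiabatic: TV^(γ−1) = const ⇒ T₂ = 563×(0.385)^0.400 = 384 K; PV^γ = const ⇒ P₂ = 157 kPa.
ΔU = nCvΔT = 2.62×20.8×(384−563) = -9740 J.
Q = 0 for an adiabatic process, so W = −ΔU = 9740 J.

9740 J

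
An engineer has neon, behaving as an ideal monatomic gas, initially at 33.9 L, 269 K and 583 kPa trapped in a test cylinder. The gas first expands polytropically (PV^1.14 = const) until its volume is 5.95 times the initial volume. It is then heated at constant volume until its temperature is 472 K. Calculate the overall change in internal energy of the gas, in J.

n = P₁V₁/(RT₁) = 583×33.9/(8.314×269) = 8.84 mol.
Step 1 — Polytropic n=1.14: T₂ = T₁(V₁/V₂)^(n−1) = 269×(0.168)^0.14 = 210 K; P₂ = P₁(V₁/V₂)^n = 76.3 kPa.
W = (P₁V₁−P₂V₂)/(n−1) = (583×33.9−76.3×202)/0.14 = 31200 J.
ΔU = nCvΔT = 8.84×12.5×(210−269) = -6550 J.
Q = ΔU + W = 24600 J.
State after step 1: P = 76.3 kPa, V = 202 L, T = 210 K.
Step 2 — Isochoric: V stays 202 L; P/T = const ⇒ T₂ = 472 K, P₂ = 172 kPa.
W = 0 (no volume change).
ΔU = nCvΔT = 8.84×12.5×(472−210) = 28900 J.
Q = ΔU = 28900 J.
Net over both steps: W = 31200 J, Q = 53600 J, ΔU = 22400 J.

22400 J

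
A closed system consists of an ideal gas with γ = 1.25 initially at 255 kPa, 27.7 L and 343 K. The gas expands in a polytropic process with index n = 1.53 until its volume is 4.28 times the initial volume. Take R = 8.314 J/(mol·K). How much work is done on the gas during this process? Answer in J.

n = P₁V₁/(RT₁) = 255×27.7/(8.314×343) = 2.48 mol.
Polytropic n=1.53: T₂ = T₁(V₁/V₂)^(n−1) = 343×(0.234)^0.53 = 159 K; P₂ = P₁(V₁/V₂)^n = 27.6 kPa.
W = (P₁V₁−P₂V₂)/(n−1) = (255×27.7−27.6×119)/0.53 = 7160 J.
Work done on the gas = −W_by = -7160 J.

-7160 J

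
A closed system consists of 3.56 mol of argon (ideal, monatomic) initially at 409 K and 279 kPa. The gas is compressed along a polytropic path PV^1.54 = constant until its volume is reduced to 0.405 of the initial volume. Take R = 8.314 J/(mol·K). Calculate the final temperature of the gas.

V₁ = nRT₁/P₁ = 3.56×8.314×409/279 = 43.4 L.
Polytropic n=1.54: T₂ = T₁(V₁/V₂)^(n−1) = 409×(2.47)^0.54 = 666 K; P₂ = P₁(V₁/V₂)^n = 1120 kPa.

666 K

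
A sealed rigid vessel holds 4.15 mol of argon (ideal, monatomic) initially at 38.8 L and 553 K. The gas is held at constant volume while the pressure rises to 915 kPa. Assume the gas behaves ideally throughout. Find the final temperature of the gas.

1030 K

P₁ = nRT₁/V₁ = 4.15×8.314×553/38.8 = 492 kPa.
Isochoric: V stays 38.8 L; P/T = const ⇒ T₂ = 1030 K, P₂ = 915 kPa.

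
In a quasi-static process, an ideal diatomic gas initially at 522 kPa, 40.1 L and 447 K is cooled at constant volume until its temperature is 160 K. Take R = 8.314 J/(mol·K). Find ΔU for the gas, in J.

-33600 J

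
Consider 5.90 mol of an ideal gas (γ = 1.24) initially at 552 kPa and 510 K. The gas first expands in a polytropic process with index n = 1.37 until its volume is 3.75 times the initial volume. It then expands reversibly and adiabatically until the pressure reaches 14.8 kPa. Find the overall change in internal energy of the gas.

-59200 J

V₁ = nRT₁/P₁ = 5.90×8.314×510/552 = 45.3 L.
Step 1 — Polytropic n=1.37: T₂ = T₁(V₁/V₂)^(n−1) = 510×(0.267)^0.37 = 313 K; P₂ = P₁(V₁/V₂)^n = 90.3 kPa.
W = (P₁V₁−P₂V₂)/(n−1) = (552×45.3−90.3×170)/0.37 = 26200 J.
ΔU = nCvΔT = 5.90×34.6×(313−510) = -40300 J.
Q = ΔU + W = -14200 J.
State after step 1: P = 90.3 kPa, V = 170 L, T = 313 K.
Step 2 — Adiabatic: T₂/T₁ = (P₂/P₁)^((γ−1)/γ) ⇒ T₂ = 313×(0.164)^0.194 = 220 K; V₂ = 730 L.
ΔU = nCvΔT = 5.90×34.6×(220−313) = -18900 J.
Q = 0 for an adiabatic process, so W = −ΔU = 18900 J.
Net over both steps: W = 45000 J, Q = -14200 J, ΔU = -59200 J.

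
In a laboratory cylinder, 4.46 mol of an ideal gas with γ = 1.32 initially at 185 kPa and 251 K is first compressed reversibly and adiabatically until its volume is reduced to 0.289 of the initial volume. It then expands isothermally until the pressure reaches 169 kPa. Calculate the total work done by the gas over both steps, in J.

9760 J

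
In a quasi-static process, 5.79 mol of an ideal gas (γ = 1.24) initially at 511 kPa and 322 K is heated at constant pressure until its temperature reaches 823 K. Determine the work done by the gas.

V₁ = nRT₁/P₁ = 5.79×8.314×322/511 = 30.3 L.
Isobaric: P stays 511 kPa; V/T = const ⇒ T₂ = 823 K, V₂ = 77.5 L.
W = PΔV = 511×(77.5−30.3) kPa·L = 24100 J.

24100 J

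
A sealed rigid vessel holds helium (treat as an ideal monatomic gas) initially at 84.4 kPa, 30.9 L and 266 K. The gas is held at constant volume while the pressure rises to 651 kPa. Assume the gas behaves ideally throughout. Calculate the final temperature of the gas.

2050 K

Isochoric: V stays 30.9 L; P/T = const ⇒ T₂ = 2050 K, P₂ = 651 kPa.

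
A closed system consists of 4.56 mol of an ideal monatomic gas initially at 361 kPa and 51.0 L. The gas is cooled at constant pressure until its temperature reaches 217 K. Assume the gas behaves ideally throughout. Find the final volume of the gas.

T₁ = P₁V₁/(nR) = 361×51.0/(4.56×8.314) = 486 K.
Isobaric: P stays 361 kPa; V/T = const ⇒ T₂ = 217 K, V₂ = 22.8 L.

22.8 L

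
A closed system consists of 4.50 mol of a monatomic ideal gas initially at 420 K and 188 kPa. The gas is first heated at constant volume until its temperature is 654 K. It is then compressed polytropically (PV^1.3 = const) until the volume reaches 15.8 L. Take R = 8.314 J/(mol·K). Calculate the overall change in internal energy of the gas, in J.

V₁ = nRT₁/P₁ = 4.50×8.314×420/188 = 83.6 L.
Step 1 — Isochoric: V stays 83.6 L; P/T = const ⇒ T₂ = 654 K, P₂ = 293 kPa.
W = 0 (no volume change).
ΔU = nCvΔT = 4.50×12.5×(654−420) = 13100 J.
Q = ΔU = 13100 J.
State after step 1: P = 293 kPa, V = 83.6 L, T = 654 K.
Step 2 — Polytropic n=1.3: T₂ = T₁(V₁/V₂)^(n−1) = 654×(5.29)^0.30 = 1080 K; P₂ = P₁(V₁/V₂)^n = 2550 kPa.
W = (P₁V₁−P₂V₂)/(n−1) = (293×83.6−2550×15.8)/0.30 = -52900 J.
ΔU = nCvΔT = 4.50×12.5×(1080−654) = 23800 J.
Q = ΔU + W = -29100 J.
Net over both steps: W = -52900 J, Q = -15900 J, ΔU = 36900 J.

36900 J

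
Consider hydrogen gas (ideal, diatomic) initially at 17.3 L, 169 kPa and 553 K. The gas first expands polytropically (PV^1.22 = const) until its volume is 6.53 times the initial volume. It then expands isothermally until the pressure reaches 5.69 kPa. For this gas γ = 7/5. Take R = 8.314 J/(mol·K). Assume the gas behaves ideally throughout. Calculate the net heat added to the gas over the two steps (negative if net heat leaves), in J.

4150 J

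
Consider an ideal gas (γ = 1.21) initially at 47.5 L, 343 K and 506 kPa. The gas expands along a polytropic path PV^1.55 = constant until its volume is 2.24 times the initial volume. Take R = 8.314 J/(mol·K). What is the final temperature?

Polytropic n=1.55: T₂ = T₁(V₁/V₂)^(n−1) = 343×(0.446)^0.55 = 220 K; P₂ = P₁(V₁/V₂)^n = 145 kPa.

220 K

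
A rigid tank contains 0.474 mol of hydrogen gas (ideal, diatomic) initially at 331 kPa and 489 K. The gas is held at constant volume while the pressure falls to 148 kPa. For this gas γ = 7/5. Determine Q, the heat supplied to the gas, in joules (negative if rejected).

-2660 J

V₁ = nRT₁/P₁ = 0.474×8.314×489/331 = 5.82 L.
Isochoric: V stays 5.82 L; P/T = const ⇒ T₂ = 219 K, P₂ = 148 kPa.
W = 0 (no volume change).
ΔU = nCvΔT = 0.474×20.8×(219−489) = -2660 J.
Q = ΔU = -2660 J.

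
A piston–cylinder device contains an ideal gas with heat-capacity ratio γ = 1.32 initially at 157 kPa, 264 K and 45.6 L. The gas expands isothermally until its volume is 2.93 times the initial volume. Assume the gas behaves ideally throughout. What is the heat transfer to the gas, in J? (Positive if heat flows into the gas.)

n = P₁V₁/(RT₁) = 157×45.6/(8.314×264) = 3.26 mol.
Isothermal: T stays 264 K; PV = const ⇒ V₂ = 134 L, P₂ = 53.6 kPa.
ΔU = 0 (ideal gas, T constant).
W = nRT ln(V₂/V₁) = 3.26×8.314×264×ln(2.93) = 7700 J.
Q = ΔU + W = 7700 J.

7700 J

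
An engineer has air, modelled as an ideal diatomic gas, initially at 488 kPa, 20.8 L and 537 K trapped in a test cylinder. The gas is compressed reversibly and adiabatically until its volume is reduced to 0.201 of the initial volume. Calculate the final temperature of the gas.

1020 K

Adiabatic: TV^(γ−1) = const ⇒ T₂ = 537×(4.98)^0.400 = 1020 K; PV^γ = const ⇒ P₂ = 4610 kPa.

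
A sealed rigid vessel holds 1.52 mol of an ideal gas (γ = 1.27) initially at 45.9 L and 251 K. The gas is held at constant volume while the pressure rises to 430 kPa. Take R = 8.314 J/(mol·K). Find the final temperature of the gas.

1560 K

P₁ = nRT₁/V₁ = 1.52×8.314×251/45.9 = 69.1 kPa.
Isochoric: V stays 45.9 L; P/T = const ⇒ T₂ = 1560 K, P₂ = 430 kPa.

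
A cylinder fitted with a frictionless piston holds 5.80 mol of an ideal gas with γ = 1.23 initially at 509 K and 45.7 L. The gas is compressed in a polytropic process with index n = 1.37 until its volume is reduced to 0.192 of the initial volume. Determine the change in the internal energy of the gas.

89800 J

P₁ = nRT₁/V₁ = 5.80×8.314×509/45.7 = 537 kPa.
Polytropic n=1.37: T₂ = T₁(V₁/V₂)^(n−1) = 509×(5.21)^0.37 = 937 K; P₂ = P₁(V₁/V₂)^n = 5150 kPa.
For an ideal gas ΔU = nCvΔT with Cv = R/(γ−1) = 36.1 J/(mol·K).
ΔU = 5.80×36.1×(937−509) = 89800 J.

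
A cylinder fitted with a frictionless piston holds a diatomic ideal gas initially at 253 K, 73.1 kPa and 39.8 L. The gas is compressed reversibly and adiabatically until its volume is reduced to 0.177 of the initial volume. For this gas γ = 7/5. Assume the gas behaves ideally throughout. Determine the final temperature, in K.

Adiabatic: TV^(γ−1) = const ⇒ T₂ = 253×(5.65)^0.400 = 506 K; PV^γ = const ⇒ P₂ = 826 kPa.

506 K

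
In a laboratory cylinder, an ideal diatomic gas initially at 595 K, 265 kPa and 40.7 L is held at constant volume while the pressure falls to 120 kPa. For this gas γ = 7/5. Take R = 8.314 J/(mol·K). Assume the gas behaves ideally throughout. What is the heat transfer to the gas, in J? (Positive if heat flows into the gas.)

-14800 J

n = P₁V₁/(RT₁) = 265×40.7/(8.314×595) = 2.18 mol.
Isochoric: V stays 40.7 L; P/T = const ⇒ T₂ = 269 K, P₂ = 120 kPa.
W = 0 (no volume change).
ΔU = nCvΔT = 2.18×20.8×(269−595) = -14800 J.
Q = ΔU = -14800 J.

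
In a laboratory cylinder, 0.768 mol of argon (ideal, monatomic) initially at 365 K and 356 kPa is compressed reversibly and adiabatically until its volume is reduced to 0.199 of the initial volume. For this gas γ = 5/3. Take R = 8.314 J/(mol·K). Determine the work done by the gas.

V₁ = nRT₁/P₁ = 0.768×8.314×365/356 = 6.55 L.
Adiabatic: TV^(γ−1) = const ⇒ T₂ = 365×(5.03)^0.667 = 1070 K; PV^γ = const ⇒ P₂ = 5250 kPa.
ΔU = nCvΔT = 0.768×12.5×(1070−365) = 6760 J.
Q = 0 for an adiabatic process, so W = −ΔU = -6760 J.

-6760 J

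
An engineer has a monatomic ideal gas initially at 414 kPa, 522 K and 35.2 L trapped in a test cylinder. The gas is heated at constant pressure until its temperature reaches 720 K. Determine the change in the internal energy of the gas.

8290 J

n = P₁V₁/(RT₁) = 414×35.2/(8.314×522) = 3.36 mol.
Isobaric: P stays 414 kPa; V/T = const ⇒ T₂ = 720 K, V₂ = 48.6 L.
For an ideal gas ΔU = nCvΔT with Cv = (3/2)R = 12.5 J/(mol·K).
ΔU = 3.36×12.5×(720−522) = 8290 J.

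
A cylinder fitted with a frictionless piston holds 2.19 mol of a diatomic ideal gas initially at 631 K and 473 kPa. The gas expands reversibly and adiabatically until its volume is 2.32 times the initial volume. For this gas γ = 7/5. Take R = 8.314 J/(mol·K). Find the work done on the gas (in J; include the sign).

-8210 J

V₁ = nRT₁/P₁ = 2.19×8.314×631/473 = 24.3 L.
Adiabatic: TV^(γ−1) = const ⇒ T₂ = 631×(0.431)^0.400 = 451 K; PV^γ = const ⇒ P₂ = 146 kPa.
ΔU = nCvΔT = 2.19×20.8×(451−631) = -8210 J.
Q = 0 for an adiabatic process, so W = −ΔU = 8210 J.
Work done on the gas = −W_by = -8210 J.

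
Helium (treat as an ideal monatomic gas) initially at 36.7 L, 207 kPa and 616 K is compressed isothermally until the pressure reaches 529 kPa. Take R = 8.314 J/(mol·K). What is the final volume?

14.4 L

Isothermal: T stays 616 K; PV = const ⇒ V₂ = 14.4 L, P₂ = 529 kPa.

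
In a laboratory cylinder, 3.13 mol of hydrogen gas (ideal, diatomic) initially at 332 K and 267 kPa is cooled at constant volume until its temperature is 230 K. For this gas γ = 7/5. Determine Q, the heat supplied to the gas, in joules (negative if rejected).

V₁ = nRT₁/P₁ = 3.13×8.314×332/267 = 32.4 L.
Isochoric: V stays 32.4 L; P/T = const ⇒ T₂ = 230 K, P₂ = 185 kPa.
W = 0 (no volume change).
ΔU = nCvΔT = 3.13×20.8×(230−332) = -6640 J.
Q = ΔU = -6640 J.

-6640 J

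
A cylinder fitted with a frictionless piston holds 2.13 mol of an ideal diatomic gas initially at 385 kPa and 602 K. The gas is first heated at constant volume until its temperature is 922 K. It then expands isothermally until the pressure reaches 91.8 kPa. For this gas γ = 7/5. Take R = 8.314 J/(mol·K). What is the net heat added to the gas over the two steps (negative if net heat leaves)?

44500 J

V₁ = nRT₁/P₁ = 2.13×8.314×602/385 = 27.7 L.
Step 1 — Isochoric: V stays 27.7 L; P/T = const ⇒ T₂ = 922 K, P₂ = 590 kPa.
W = 0 (no volume change).
ΔU = nCvΔT = 2.13×20.8×(922−602) = 14200 J.
Q = ΔU = 14200 J.
State after step 1: P = 590 kPa, V = 27.7 L, T = 922 K.
Step 2 — Isothermal: T stays 922 K; PV = const ⇒ V₂ = 178 L, P₂ = 91.8 kPa.
ΔU = 0 (ideal gas, T constant).
W = nRT ln(V₂/V₁) = 2.13×8.314×922×ln(6.42) = 30400 J.
Q = ΔU + W = 30400 J.
Net over both steps: W = 30400 J, Q = 44500 J, ΔU = 14200 J.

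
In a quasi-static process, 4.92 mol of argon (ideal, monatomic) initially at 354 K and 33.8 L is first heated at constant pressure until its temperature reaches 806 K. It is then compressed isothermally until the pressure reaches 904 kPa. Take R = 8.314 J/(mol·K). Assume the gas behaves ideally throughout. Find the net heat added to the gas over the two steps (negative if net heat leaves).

21600 J

P₁ = nRT₁/V₁ = 4.92×8.314×354/33.8 = 428 kPa.
Step 1 — Isobaric: P stays 428 kPa; V/T = const ⇒ T₂ = 806 K, V₂ = 77.0 L.
W = PΔV = 428×(77.0−33.8) kPa·L = 18500 J.
ΔU = nCvΔT = 4.92×12.5×(806−354) = 27700 J.
Q = ΔU + W = nCpΔT = 46200 J.
State after step 1: P = 428 kPa, V = 77.0 L, T = 806 K.
Step 2 — Isothermal: T stays 806 K; PV = const ⇒ V₂ = 36.5 L, P₂ = 904 kPa.
ΔU = 0 (ideal gas, T constant).
W = nRT ln(V₂/V₁) = 4.92×8.314×806×ln(0.474) = -24600 J.
Q = ΔU + W = -24600 J.
Net over both steps: W = -6130 J, Q = 21600 J, ΔU = 27700 J.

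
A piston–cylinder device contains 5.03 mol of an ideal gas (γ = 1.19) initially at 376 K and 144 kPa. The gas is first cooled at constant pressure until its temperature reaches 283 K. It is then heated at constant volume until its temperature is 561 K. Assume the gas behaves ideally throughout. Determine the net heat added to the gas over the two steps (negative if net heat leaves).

V₁ = nRT₁/P₁ = 5.03×8.314×376/144 = 109 L.
Step 1 — Isobaric: P stays 144 kPa; V/T = const ⇒ T₂ = 283 K, V₂ = 82.2 L.
W = PΔV = 144×(82.2−109) kPa·L = -3890 J.
ΔU = nCvΔT = 5.03×43.8×(283−376) = -20500 J.
Q = ΔU + W = nCpΔT = -24400 J.
State after step 1: P = 144 kPa, V = 82.2 L, T = 283 K.
Step 2 — Isochoric: V stays 82.2 L; P/T = const ⇒ T₂ = 561 K, P₂ = 285 kPa.
W = 0 (no volume change).
ΔU = nCvΔT = 5.03×43.8×(561−283) = 61200 J.
Q = ΔU = 61200 J.
Net over both steps: W = -3890 J, Q = 36800 J, ΔU = 40700 J.

36800 J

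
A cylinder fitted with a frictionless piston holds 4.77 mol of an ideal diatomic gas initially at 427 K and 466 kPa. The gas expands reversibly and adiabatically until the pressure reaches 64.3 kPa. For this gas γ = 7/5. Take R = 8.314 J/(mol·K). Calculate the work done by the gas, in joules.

18300 J

V₁ = nRT₁/P₁ = 4.77×8.314×427/466 = 36.3 L.
Adiabatic: T₂/T₁ = (P₂/P₁)^((γ−1)/γ) ⇒ T₂ = 427×(0.138)^0.286 = 242 K; V₂ = 150 L.
ΔU = nCvΔT = 4.77×20.8×(242−427) = -18300 J.
Q = 0 for an adiabatic process, so W = −ΔU = 18300 J.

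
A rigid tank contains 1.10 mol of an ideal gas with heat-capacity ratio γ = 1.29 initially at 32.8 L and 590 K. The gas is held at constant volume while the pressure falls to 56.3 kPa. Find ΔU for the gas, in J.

P₁ = nRT₁/V₁ = 1.10×8.314×590/32.8 = 165 kPa.
Isochoric: V stays 32.8 L; P/T = const ⇒ T₂ = 202 K, P₂ = 56.3 kPa.
For an ideal gas ΔU = nCvΔT with Cv = R/(γ−1) = 28.7 J/(mol·K).
ΔU = 1.10×28.7×(202−590) = -12200 J.

-12200 J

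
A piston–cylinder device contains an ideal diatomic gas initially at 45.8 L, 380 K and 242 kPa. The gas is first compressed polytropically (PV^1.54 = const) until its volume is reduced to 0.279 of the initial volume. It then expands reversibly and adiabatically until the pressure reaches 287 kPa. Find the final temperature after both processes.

453 K

n = P₁V₁/(RT₁) = 242×45.8/(8.314×380) = 3.51 mol.
Step 1 — Polytropic n=1.54: T₂ = T₁(V₁/V₂)^(n−1) = 380×(3.58)^0.54 = 757 K; P₂ = P₁(V₁/V₂)^n = 1730 kPa.
W = (P₁V₁−P₂V₂)/(n−1) = (242×45.8−1730×12.8)/0.54 = -20400 J.
ΔU = nCvΔT = 3.51×20.8×(757−380) = 27500 J.
Q = ΔU + W = 7130 J.
State after step 1: P = 1730 kPa, V = 12.8 L, T = 757 K.
Step 2 — Adiabatic: T₂/T₁ = (P₂/P₁)^((γ−1)/γ) ⇒ T₂ = 757×(0.166)^0.286 = 453 K; V₂ = 46.1 L.
ΔU = nCvΔT = 3.51×20.8×(453−757) = -22200 J.
Q = 0 for an adiabatic process, so W = −ΔU = 22200 J.
Net over both steps: W = 1780 J, Q = 7130 J, ΔU = 5340 J.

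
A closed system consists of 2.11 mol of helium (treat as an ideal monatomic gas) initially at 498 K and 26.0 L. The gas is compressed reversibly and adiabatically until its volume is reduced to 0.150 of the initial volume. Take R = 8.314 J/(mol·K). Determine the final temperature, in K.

P₁ = nRT₁/V₁ = 2.11×8.314×498/26.0 = 336 kPa.
Adiabatic: TV^(γ−1) = const ⇒ T₂ = 498×(6.67)^0.667 = 1760 K; PV^γ = const ⇒ P₂ = 7930 kPa.

1760 K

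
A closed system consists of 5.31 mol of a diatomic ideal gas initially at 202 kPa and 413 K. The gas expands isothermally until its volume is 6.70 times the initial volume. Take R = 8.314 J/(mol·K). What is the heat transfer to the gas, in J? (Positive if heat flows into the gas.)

34700 J

V₁ = nRT₁/P₁ = 5.31×8.314×413/202 = 90.3 L.
Isothermal: T stays 413 K; PV = const ⇒ V₂ = 605 L, P₂ = 30.1 kPa.
ΔU = 0 (ideal gas, T constant).
W = nRT ln(V₂/V₁) = 5.31×8.314×413×ln(6.70) = 34700 J.
Q = ΔU + W = 34700 J.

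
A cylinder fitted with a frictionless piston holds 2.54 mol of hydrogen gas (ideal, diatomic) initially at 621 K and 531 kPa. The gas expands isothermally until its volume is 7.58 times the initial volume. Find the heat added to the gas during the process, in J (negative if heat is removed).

V₁ = nRT₁/P₁ = 2.54×8.314×621/531 = 24.7 L.
Isothermal: T stays 621 K; PV = const ⇒ V₂ = 187 L, P₂ = 70.1 kPa.
ΔU = 0 (ideal gas, T constant).
W = nRT ln(V₂/V₁) = 2.54×8.314×621×ln(7.58) = 26600 J.
Q = ΔU + W = 26600 J.

26600 J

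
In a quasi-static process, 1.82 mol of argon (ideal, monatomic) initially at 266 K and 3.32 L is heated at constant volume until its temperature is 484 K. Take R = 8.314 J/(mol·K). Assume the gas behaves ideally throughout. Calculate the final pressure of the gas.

2210 kPa

P₁ = nRT₁/V₁ = 1.82×8.314×266/3.32 = 1210 kPa.
Isochoric: V stays 3.32 L; P/T = const ⇒ T₂ = 484 K, P₂ = 2210 kPa.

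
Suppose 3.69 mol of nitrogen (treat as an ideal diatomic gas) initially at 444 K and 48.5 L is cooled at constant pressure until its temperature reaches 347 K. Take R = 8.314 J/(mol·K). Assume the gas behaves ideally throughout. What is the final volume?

37.9 L

P₁ = nRT₁/V₁ = 3.69×8.314×444/48.5 = 281 kPa.
Isobaric: P stays 281 kPa; V/T = const ⇒ T₂ = 347 K, V₂ = 37.9 L.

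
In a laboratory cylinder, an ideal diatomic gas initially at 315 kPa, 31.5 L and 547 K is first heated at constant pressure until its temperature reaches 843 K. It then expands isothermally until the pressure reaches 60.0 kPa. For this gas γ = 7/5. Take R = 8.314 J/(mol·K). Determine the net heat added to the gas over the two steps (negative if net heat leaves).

44200 J

n = P₁V₁/(RT₁) = 315×31.5/(8.314×547) = 2.18 mol.
Step 1 — Isobaric: P stays 315 kPa; V/T = const ⇒ T₂ = 843 K, V₂ = 48.5 L.
W = PΔV = 315×(48.5−31.5) kPa·L = 5370 J.
ΔU = nCvΔT = 2.18×20.8×(843−547) = 13400 J.
Q = ΔU + W = nCpΔT = 18800 J.
State after step 1: P = 315 kPa, V = 48.5 L, T = 843 K.
Step 2 — Isothermal: T stays 843 K; PV = const ⇒ V₂ = 255 L, P₂ = 60.0 kPa.
ΔU = 0 (ideal gas, T constant).
W = nRT ln(V₂/V₁) = 2.18×8.314×843×ln(5.25) = 25400 J.
Q = ΔU + W = 25400 J.
Net over both steps: W = 30700 J, Q = 44200 J, ΔU = 13400 J.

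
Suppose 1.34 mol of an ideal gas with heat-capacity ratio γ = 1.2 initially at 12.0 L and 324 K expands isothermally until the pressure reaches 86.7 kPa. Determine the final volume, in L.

41.6 L

P₁ = nRT₁/V₁ = 1.34×8.314×324/12.0 = 301 kPa.
Isothermal: T stays 324 K; PV = const ⇒ V₂ = 41.6 L, P₂ = 86.7 kPa.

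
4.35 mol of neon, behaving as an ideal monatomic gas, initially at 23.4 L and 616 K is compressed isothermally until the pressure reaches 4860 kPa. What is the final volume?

P₁ = nRT₁/V₁ = 4.35×8.314×616/23.4 = 952 kPa.
Isothermal: T stays 616 K; PV = const ⇒ V₂ = 4.58 L, P₂ = 4860 kPa.

4.58 L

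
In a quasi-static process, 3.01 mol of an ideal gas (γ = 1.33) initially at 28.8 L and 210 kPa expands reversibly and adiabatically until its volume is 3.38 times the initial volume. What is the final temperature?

162 K

T₁ = P₁V₁/(nR) = 210×28.8/(3.01×8.314) = 242 K.
Adiabatic: TV^(γ−1) = const ⇒ T₂ = 242×(0.296)^0.330 = 162 K; PV^γ = const ⇒ P₂ = 41.6 kPa.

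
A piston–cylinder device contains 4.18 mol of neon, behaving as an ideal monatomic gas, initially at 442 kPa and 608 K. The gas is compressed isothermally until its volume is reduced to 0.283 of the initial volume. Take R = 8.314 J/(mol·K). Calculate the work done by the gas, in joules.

V₁ = nRT₁/P₁ = 4.18×8.314×608/442 = 47.8 L.
Isothermal: T stays 608 K; PV = const ⇒ V₂ = 13.5 L, P₂ = 1560 kPa.
W = nRT ln(V₂/V₁) = 4.18×8.314×608×ln(0.283) = -26700 J.

-26700 J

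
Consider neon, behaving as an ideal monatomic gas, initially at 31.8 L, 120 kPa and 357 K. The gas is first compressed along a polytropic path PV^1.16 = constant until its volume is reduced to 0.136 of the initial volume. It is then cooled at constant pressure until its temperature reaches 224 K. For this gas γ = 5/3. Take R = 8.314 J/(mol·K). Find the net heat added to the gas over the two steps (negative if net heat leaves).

n = P₁V₁/(RT₁) = 120×31.8/(8.314×357) = 1.29 mol.
Step 1 — Polytropic n=1.16: T₂ = T₁(V₁/V₂)^(n−1) = 357×(7.35)^0.16 = 491 K; P₂ = P₁(V₁/V₂)^n = 1210 kPa.
W = (P₁V₁−P₂V₂)/(n−1) = (120×31.8−1210×4.32)/0.16 = -8970 J.
ΔU = nCvΔT = 1.29×12.5×(491−357) = 2150 J.
Q = ΔU + W = -6820 J.
State after step 1: P = 1210 kPa, V = 4.32 L, T = 491 K.
Step 2 — Isobaric: P stays 1210 kPa; V/T = const ⇒ T₂ = 224 K, V₂ = 1.97 L.
W = PΔV = 1210×(1.97−4.32) kPa·L = -2860 J.
ΔU = nCvΔT = 1.29×12.5×(224−491) = -4280 J.
Q = ΔU + W = nCpΔT = -7140 J.
Net over both steps: W = -11800 J, Q = -14000 J, ΔU = -2130 J.

-14000 J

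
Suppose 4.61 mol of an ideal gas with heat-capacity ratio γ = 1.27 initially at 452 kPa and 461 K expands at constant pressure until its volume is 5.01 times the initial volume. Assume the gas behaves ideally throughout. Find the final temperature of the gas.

2310 K

V₁ = nRT₁/P₁ = 4.61×8.314×461/452 = 39.1 L.
Isobaric: P stays 452 kPa; V/T = const ⇒ T₂ = 2310 K, V₂ = 196 L.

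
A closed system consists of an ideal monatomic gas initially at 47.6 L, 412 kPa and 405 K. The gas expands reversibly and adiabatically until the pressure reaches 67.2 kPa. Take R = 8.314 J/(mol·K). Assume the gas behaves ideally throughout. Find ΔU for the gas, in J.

-15200 J

n = P₁V₁/(RT₁) = 412×47.6/(8.314×405) = 5.82 mol.
Adiabatic: T₂/T₁ = (P₂/P₁)^((γ−1)/γ) ⇒ T₂ = 405×(0.163)^0.400 = 196 K; V₂ = 141 L.
For an ideal gas ΔU = nCvΔT with Cv = (3/2)R = 12.5 J/(mol·K).
ΔU = 5.82×12.5×(196−405) = -15200 J.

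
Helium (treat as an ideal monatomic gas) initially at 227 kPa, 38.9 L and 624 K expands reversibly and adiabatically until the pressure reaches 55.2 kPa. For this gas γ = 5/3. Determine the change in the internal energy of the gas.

-5720 J

n = P₁V₁/(RT₁) = 227×38.9/(8.314×624) = 1.70 mol.
Adiabatic: T₂/T₁ = (P₂/P₁)^((γ−1)/γ) ⇒ T₂ = 624×(0.243)^0.400 = 354 K; V₂ = 90.9 L.
For an ideal gas ΔU = nCvΔT with Cv = (3/2)R = 12.5 J/(mol·K).
ΔU = 1.70×12.5×(354−624) = -5720 J.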